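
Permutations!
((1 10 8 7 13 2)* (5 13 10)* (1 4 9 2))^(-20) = (1 5 13)(2 4 9)(7 10 8)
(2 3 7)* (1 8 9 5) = (1 8 9 5)(2 3 7) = [0, 8, 3, 7, 4, 1, 6, 2, 9, 5]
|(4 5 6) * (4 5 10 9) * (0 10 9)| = 2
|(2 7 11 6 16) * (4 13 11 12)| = |(2 7 12 4 13 11 6 16)| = 8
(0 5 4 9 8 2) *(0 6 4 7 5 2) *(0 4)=(0 2 6)(4 9 8)(5 7)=[2, 1, 6, 3, 9, 7, 0, 5, 4, 8]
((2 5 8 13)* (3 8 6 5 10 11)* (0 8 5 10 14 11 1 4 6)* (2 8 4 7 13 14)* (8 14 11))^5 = (0 7 3 10 8 4 13 5 1 11 6 14)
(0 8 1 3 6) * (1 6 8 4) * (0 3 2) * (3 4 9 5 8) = [9, 2, 0, 3, 1, 8, 4, 7, 6, 5] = (0 9 5 8 6 4 1 2)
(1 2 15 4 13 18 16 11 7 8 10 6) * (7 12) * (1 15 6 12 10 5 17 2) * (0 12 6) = [12, 1, 0, 3, 13, 17, 15, 8, 5, 9, 6, 10, 7, 18, 14, 4, 11, 2, 16] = (0 12 7 8 5 17 2)(4 13 18 16 11 10 6 15)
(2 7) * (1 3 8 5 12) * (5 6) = (1 3 8 6 5 12)(2 7) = [0, 3, 7, 8, 4, 12, 5, 2, 6, 9, 10, 11, 1]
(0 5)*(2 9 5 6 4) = (0 6 4 2 9 5) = [6, 1, 9, 3, 2, 0, 4, 7, 8, 5]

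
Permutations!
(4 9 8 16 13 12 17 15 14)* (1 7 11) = (1 7 11)(4 9 8 16 13 12 17 15 14) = [0, 7, 2, 3, 9, 5, 6, 11, 16, 8, 10, 1, 17, 12, 4, 14, 13, 15]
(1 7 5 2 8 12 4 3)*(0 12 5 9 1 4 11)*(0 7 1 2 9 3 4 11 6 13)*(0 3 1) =(0 12 6 13 3 11 7 1)(2 8 5 9) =[12, 0, 8, 11, 4, 9, 13, 1, 5, 2, 10, 7, 6, 3]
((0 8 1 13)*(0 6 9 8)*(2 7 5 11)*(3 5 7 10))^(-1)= ((1 13 6 9 8)(2 10 3 5 11))^(-1)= (1 8 9 6 13)(2 11 5 3 10)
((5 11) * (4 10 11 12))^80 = ((4 10 11 5 12))^80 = (12)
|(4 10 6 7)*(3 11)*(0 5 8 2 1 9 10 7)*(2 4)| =10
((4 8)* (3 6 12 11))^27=(3 11 12 6)(4 8)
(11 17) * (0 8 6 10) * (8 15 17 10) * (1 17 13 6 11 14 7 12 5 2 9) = (0 15 13 6 8 11 10)(1 17 14 7 12 5 2 9) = [15, 17, 9, 3, 4, 2, 8, 12, 11, 1, 0, 10, 5, 6, 7, 13, 16, 14]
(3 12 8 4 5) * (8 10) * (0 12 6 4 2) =(0 12 10 8 2)(3 6 4 5) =[12, 1, 0, 6, 5, 3, 4, 7, 2, 9, 8, 11, 10]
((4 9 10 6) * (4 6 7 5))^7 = ((4 9 10 7 5))^7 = (4 10 5 9 7)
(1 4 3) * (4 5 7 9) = (1 5 7 9 4 3) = [0, 5, 2, 1, 3, 7, 6, 9, 8, 4]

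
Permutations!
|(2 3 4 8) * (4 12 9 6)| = 7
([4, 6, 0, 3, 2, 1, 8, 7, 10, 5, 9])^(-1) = (0 2 4)(1 5 9 10 8 6)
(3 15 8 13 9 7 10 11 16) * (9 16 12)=(3 15 8 13 16)(7 10 11 12 9)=[0, 1, 2, 15, 4, 5, 6, 10, 13, 7, 11, 12, 9, 16, 14, 8, 3]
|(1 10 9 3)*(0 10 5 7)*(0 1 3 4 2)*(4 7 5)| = |(0 10 9 7 1 4 2)| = 7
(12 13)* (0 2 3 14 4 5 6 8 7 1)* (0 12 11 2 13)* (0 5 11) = (0 13)(1 12 5 6 8 7)(2 3 14 4 11) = [13, 12, 3, 14, 11, 6, 8, 1, 7, 9, 10, 2, 5, 0, 4]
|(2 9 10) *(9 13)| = 4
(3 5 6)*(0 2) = (0 2)(3 5 6) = [2, 1, 0, 5, 4, 6, 3]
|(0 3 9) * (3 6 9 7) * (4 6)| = 4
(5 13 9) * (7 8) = (5 13 9)(7 8) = [0, 1, 2, 3, 4, 13, 6, 8, 7, 5, 10, 11, 12, 9]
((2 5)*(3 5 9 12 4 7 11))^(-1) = (2 5 3 11 7 4 12 9) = ((2 9 12 4 7 11 3 5))^(-1)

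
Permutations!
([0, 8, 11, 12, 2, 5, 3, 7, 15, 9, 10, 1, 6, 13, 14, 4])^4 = [0, 2, 15, 12, 8, 5, 3, 7, 11, 9, 10, 4, 6, 13, 14, 1]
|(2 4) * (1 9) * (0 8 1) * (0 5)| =|(0 8 1 9 5)(2 4)| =10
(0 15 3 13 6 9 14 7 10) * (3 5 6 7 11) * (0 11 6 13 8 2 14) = [15, 1, 14, 8, 4, 13, 9, 10, 2, 0, 11, 3, 12, 7, 6, 5] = (0 15 5 13 7 10 11 3 8 2 14 6 9)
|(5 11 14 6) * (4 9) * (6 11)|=2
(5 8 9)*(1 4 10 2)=(1 4 10 2)(5 8 9)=[0, 4, 1, 3, 10, 8, 6, 7, 9, 5, 2]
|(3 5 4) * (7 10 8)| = 3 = |(3 5 4)(7 10 8)|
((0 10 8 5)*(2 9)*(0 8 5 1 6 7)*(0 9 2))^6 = (0 7 1 5)(6 8 10 9)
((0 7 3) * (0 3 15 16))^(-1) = (0 16 15 7)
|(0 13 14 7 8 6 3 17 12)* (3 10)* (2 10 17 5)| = 8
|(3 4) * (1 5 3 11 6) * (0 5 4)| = 12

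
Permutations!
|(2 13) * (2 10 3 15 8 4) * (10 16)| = 8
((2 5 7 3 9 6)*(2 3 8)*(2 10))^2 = (2 7 10 5 8)(3 6 9)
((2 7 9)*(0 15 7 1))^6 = (15)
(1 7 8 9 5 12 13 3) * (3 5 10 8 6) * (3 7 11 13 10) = (1 11 13 5 12 10 8 9 3)(6 7) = [0, 11, 2, 1, 4, 12, 7, 6, 9, 3, 8, 13, 10, 5]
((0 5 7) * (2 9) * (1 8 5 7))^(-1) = ((0 7)(1 8 5)(2 9))^(-1) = (0 7)(1 5 8)(2 9)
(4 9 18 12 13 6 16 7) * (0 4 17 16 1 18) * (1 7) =(0 4 9)(1 18 12 13 6 7 17 16) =[4, 18, 2, 3, 9, 5, 7, 17, 8, 0, 10, 11, 13, 6, 14, 15, 1, 16, 12]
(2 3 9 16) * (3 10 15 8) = (2 10 15 8 3 9 16) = [0, 1, 10, 9, 4, 5, 6, 7, 3, 16, 15, 11, 12, 13, 14, 8, 2]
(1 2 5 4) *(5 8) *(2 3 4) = (1 3 4)(2 8 5) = [0, 3, 8, 4, 1, 2, 6, 7, 5]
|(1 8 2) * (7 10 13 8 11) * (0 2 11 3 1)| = |(0 2)(1 3)(7 10 13 8 11)| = 10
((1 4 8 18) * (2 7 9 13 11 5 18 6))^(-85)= (1 6 9 5 4 2 13 18 8 7 11)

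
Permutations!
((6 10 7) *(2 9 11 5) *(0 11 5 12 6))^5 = (0 7 10 6 12 11)(2 5 9)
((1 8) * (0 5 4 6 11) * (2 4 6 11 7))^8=(0 5 6 7 2 4 11)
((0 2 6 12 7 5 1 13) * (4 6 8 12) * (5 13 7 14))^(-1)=(0 13 7 1 5 14 12 8 2)(4 6)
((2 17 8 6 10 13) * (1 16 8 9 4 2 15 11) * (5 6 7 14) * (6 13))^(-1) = (1 11 15 13 5 14 7 8 16)(2 4 9 17)(6 10) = ((1 16 8 7 14 5 13 15 11)(2 17 9 4)(6 10))^(-1)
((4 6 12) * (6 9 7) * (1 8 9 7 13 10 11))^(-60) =((1 8 9 13 10 11)(4 7 6 12))^(-60) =(13)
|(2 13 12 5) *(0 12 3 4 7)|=|(0 12 5 2 13 3 4 7)|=8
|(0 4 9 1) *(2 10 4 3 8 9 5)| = 20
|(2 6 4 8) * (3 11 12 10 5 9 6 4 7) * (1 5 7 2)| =|(1 5 9 6 2 4 8)(3 11 12 10 7)| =35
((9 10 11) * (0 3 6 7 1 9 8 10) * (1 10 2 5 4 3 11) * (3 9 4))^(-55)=(0 3 4 2 10 11 6 9 5 1 8 7)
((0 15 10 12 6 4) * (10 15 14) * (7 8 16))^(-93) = ((0 14 10 12 6 4)(7 8 16))^(-93) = (16)(0 12)(4 10)(6 14)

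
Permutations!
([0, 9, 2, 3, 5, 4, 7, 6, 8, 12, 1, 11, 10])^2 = (1 12)(9 10)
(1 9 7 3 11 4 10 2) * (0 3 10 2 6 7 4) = (0 3 11)(1 9 4 2)(6 7 10) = [3, 9, 1, 11, 2, 5, 7, 10, 8, 4, 6, 0]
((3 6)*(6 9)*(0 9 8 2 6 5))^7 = (0 9 5)(2 8 3 6)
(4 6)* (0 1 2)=(0 1 2)(4 6)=[1, 2, 0, 3, 6, 5, 4]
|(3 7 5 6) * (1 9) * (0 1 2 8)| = 20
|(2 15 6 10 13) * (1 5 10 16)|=|(1 5 10 13 2 15 6 16)|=8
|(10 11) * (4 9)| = 2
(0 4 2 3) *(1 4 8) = (0 8 1 4 2 3) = [8, 4, 3, 0, 2, 5, 6, 7, 1]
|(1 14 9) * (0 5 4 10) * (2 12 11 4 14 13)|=11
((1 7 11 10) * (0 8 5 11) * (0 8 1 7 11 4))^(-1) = (0 4 5 8 7 10 11 1)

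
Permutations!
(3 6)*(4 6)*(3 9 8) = [0, 1, 2, 4, 6, 5, 9, 7, 3, 8] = (3 4 6 9 8)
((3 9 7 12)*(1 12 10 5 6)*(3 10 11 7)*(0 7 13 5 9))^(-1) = ((0 7 11 13 5 6 1 12 10 9 3))^(-1) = (0 3 9 10 12 1 6 5 13 11 7)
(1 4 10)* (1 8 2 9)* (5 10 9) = (1 4 9)(2 5 10 8) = [0, 4, 5, 3, 9, 10, 6, 7, 2, 1, 8]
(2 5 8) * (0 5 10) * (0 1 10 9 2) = (0 5 8)(1 10)(2 9) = [5, 10, 9, 3, 4, 8, 6, 7, 0, 2, 1]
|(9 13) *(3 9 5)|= 4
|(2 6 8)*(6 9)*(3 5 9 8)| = |(2 8)(3 5 9 6)| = 4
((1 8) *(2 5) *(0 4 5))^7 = (0 2 5 4)(1 8)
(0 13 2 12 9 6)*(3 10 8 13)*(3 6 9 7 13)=(0 6)(2 12 7 13)(3 10 8)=[6, 1, 12, 10, 4, 5, 0, 13, 3, 9, 8, 11, 7, 2]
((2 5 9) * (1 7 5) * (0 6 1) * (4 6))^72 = (9)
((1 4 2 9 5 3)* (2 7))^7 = (9)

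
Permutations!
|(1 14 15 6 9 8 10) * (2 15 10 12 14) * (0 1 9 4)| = 30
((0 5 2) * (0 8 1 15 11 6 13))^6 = (0 11 8)(1 5 6)(2 13 15)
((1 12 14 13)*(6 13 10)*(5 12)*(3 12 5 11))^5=(1 10 3 13 14 11 6 12)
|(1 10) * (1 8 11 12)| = |(1 10 8 11 12)| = 5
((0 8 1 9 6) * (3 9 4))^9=((0 8 1 4 3 9 6))^9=(0 1 3 6 8 4 9)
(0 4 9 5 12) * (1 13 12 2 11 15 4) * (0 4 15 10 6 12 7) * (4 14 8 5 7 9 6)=(15)(0 1 13 9 7)(2 11 10 4 6 12 14 8 5)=[1, 13, 11, 3, 6, 2, 12, 0, 5, 7, 4, 10, 14, 9, 8, 15]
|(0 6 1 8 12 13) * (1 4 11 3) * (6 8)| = 20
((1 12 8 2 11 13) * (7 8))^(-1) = (1 13 11 2 8 7 12)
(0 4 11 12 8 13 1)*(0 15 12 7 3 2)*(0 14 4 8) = (0 8 13 1 15 12)(2 14 4 11 7 3) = [8, 15, 14, 2, 11, 5, 6, 3, 13, 9, 10, 7, 0, 1, 4, 12]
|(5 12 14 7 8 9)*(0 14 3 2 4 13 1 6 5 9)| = |(0 14 7 8)(1 6 5 12 3 2 4 13)| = 8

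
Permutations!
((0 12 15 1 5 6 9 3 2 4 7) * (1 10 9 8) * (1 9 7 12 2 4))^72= ((0 2 1 5 6 8 9 3 4 12 15 10 7))^72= (0 3 2 4 1 12 5 15 6 10 8 7 9)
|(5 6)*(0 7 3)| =6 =|(0 7 3)(5 6)|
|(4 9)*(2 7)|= 2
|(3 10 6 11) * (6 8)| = 5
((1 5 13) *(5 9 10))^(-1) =(1 13 5 10 9)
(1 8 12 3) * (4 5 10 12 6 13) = (1 8 6 13 4 5 10 12 3) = [0, 8, 2, 1, 5, 10, 13, 7, 6, 9, 12, 11, 3, 4]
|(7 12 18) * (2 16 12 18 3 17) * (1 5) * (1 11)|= 30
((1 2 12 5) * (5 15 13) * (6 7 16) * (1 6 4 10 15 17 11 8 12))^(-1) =(1 2)(4 16 7 6 5 13 15 10)(8 11 17 12)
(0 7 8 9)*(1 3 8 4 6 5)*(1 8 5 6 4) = (0 7 1 3 5 8 9) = [7, 3, 2, 5, 4, 8, 6, 1, 9, 0]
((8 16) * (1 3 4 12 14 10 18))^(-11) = ((1 3 4 12 14 10 18)(8 16))^(-11) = (1 12 18 4 10 3 14)(8 16)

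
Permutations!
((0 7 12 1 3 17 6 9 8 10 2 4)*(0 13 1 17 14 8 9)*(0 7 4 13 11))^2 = (0 11 4)(1 14 10 13 3 8 2)(6 12)(7 17)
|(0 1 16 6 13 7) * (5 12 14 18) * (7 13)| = 20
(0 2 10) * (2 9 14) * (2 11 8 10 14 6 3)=[9, 1, 14, 2, 4, 5, 3, 7, 10, 6, 0, 8, 12, 13, 11]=(0 9 6 3 2 14 11 8 10)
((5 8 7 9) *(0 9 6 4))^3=(0 8 4 5 6 9 7)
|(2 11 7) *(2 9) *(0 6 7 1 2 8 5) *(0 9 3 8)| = |(0 6 7 3 8 5 9)(1 2 11)| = 21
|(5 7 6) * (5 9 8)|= 5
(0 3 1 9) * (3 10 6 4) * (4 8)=[10, 9, 2, 1, 3, 5, 8, 7, 4, 0, 6]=(0 10 6 8 4 3 1 9)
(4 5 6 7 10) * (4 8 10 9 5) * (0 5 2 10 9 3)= (0 5 6 7 3)(2 10 8 9)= [5, 1, 10, 0, 4, 6, 7, 3, 9, 2, 8]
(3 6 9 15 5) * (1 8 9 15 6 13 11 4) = [0, 8, 2, 13, 1, 3, 15, 7, 9, 6, 10, 4, 12, 11, 14, 5] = (1 8 9 6 15 5 3 13 11 4)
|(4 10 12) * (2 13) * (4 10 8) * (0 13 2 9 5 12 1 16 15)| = 18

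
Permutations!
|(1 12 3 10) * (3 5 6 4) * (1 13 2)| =|(1 12 5 6 4 3 10 13 2)| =9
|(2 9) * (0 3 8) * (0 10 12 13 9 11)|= |(0 3 8 10 12 13 9 2 11)|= 9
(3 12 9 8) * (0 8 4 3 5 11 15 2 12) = (0 8 5 11 15 2 12 9 4 3) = [8, 1, 12, 0, 3, 11, 6, 7, 5, 4, 10, 15, 9, 13, 14, 2]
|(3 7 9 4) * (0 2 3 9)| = 4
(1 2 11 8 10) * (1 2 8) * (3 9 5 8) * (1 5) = (1 3 9)(2 11 5 8 10) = [0, 3, 11, 9, 4, 8, 6, 7, 10, 1, 2, 5]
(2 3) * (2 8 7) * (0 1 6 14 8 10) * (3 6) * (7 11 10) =[1, 3, 6, 7, 4, 5, 14, 2, 11, 9, 0, 10, 12, 13, 8] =(0 1 3 7 2 6 14 8 11 10)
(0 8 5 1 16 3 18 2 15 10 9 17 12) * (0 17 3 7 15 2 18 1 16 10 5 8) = (18)(1 10 9 3)(5 16 7 15)(12 17) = [0, 10, 2, 1, 4, 16, 6, 15, 8, 3, 9, 11, 17, 13, 14, 5, 7, 12, 18]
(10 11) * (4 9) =(4 9)(10 11) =[0, 1, 2, 3, 9, 5, 6, 7, 8, 4, 11, 10]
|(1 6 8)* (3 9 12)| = 3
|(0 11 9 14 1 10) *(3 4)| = |(0 11 9 14 1 10)(3 4)| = 6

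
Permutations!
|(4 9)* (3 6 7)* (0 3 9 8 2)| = |(0 3 6 7 9 4 8 2)| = 8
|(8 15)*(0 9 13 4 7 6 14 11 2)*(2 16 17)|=22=|(0 9 13 4 7 6 14 11 16 17 2)(8 15)|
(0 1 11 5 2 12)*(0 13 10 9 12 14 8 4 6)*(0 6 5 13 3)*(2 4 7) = (0 1 11 13 10 9 12 3)(2 14 8 7)(4 5) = [1, 11, 14, 0, 5, 4, 6, 2, 7, 12, 9, 13, 3, 10, 8]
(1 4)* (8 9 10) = (1 4)(8 9 10) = [0, 4, 2, 3, 1, 5, 6, 7, 9, 10, 8]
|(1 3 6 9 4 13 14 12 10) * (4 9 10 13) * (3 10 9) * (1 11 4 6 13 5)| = 11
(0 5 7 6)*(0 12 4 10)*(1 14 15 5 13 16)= [13, 14, 2, 3, 10, 7, 12, 6, 8, 9, 0, 11, 4, 16, 15, 5, 1]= (0 13 16 1 14 15 5 7 6 12 4 10)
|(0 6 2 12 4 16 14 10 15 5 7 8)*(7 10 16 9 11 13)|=|(0 6 2 12 4 9 11 13 7 8)(5 10 15)(14 16)|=30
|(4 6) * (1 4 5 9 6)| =|(1 4)(5 9 6)| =6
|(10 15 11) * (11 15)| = |(15)(10 11)| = 2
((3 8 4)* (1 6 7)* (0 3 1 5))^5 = ((0 3 8 4 1 6 7 5))^5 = (0 6 8 5 1 3 7 4)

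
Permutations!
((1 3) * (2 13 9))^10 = ((1 3)(2 13 9))^10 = (2 13 9)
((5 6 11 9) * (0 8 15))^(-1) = (0 15 8)(5 9 11 6)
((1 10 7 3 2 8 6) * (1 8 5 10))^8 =((2 5 10 7 3)(6 8))^8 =(2 7 5 3 10)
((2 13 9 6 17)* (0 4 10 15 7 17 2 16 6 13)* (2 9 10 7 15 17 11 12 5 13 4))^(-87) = (0 2)(4 7 11 12 5 13 10 17 16 6 9)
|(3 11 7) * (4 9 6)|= 3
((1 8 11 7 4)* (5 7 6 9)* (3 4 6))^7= (1 11 4 8 3)(5 9 6 7)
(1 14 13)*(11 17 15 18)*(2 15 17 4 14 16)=(1 16 2 15 18 11 4 14 13)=[0, 16, 15, 3, 14, 5, 6, 7, 8, 9, 10, 4, 12, 1, 13, 18, 2, 17, 11]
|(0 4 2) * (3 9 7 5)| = |(0 4 2)(3 9 7 5)| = 12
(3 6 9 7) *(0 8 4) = (0 8 4)(3 6 9 7) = [8, 1, 2, 6, 0, 5, 9, 3, 4, 7]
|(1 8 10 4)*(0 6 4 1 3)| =12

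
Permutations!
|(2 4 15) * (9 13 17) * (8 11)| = |(2 4 15)(8 11)(9 13 17)| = 6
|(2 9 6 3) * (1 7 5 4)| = 4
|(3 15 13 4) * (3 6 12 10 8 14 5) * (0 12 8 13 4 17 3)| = 12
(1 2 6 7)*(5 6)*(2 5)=(1 5 6 7)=[0, 5, 2, 3, 4, 6, 7, 1]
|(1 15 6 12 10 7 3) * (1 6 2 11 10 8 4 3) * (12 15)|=11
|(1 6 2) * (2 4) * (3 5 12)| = |(1 6 4 2)(3 5 12)| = 12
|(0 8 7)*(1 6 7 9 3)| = |(0 8 9 3 1 6 7)| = 7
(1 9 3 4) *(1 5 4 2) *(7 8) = (1 9 3 2)(4 5)(7 8) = [0, 9, 1, 2, 5, 4, 6, 8, 7, 3]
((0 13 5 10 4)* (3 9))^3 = (0 10 13 4 5)(3 9)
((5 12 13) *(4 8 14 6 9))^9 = (4 9 6 14 8)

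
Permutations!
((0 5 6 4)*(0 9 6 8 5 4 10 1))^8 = (0 9 10)(1 4 6)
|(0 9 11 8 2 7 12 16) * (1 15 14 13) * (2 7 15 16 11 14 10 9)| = |(0 2 15 10 9 14 13 1 16)(7 12 11 8)| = 36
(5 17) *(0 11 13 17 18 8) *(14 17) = (0 11 13 14 17 5 18 8) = [11, 1, 2, 3, 4, 18, 6, 7, 0, 9, 10, 13, 12, 14, 17, 15, 16, 5, 8]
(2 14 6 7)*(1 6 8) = (1 6 7 2 14 8) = [0, 6, 14, 3, 4, 5, 7, 2, 1, 9, 10, 11, 12, 13, 8]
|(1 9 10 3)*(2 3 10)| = 4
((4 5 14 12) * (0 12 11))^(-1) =(0 11 14 5 4 12)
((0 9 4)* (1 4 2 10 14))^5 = ((0 9 2 10 14 1 4))^5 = (0 1 10 9 4 14 2)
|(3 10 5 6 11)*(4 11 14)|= 7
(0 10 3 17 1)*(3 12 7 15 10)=[3, 0, 2, 17, 4, 5, 6, 15, 8, 9, 12, 11, 7, 13, 14, 10, 16, 1]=(0 3 17 1)(7 15 10 12)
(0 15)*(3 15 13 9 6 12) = (0 13 9 6 12 3 15) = [13, 1, 2, 15, 4, 5, 12, 7, 8, 6, 10, 11, 3, 9, 14, 0]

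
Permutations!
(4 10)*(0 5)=(0 5)(4 10)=[5, 1, 2, 3, 10, 0, 6, 7, 8, 9, 4]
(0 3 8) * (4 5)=(0 3 8)(4 5)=[3, 1, 2, 8, 5, 4, 6, 7, 0]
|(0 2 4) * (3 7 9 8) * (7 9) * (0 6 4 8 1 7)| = |(0 2 8 3 9 1 7)(4 6)| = 14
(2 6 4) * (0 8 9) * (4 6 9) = (0 8 4 2 9) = [8, 1, 9, 3, 2, 5, 6, 7, 4, 0]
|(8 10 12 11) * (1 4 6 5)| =|(1 4 6 5)(8 10 12 11)| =4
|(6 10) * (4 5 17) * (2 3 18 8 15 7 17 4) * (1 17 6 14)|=|(1 17 2 3 18 8 15 7 6 10 14)(4 5)|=22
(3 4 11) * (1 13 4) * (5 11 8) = (1 13 4 8 5 11 3) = [0, 13, 2, 1, 8, 11, 6, 7, 5, 9, 10, 3, 12, 4]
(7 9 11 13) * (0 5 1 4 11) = (0 5 1 4 11 13 7 9) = [5, 4, 2, 3, 11, 1, 6, 9, 8, 0, 10, 13, 12, 7]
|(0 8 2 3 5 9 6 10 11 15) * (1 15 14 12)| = |(0 8 2 3 5 9 6 10 11 14 12 1 15)| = 13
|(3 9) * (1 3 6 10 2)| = 6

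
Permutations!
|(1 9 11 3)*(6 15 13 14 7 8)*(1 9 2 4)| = |(1 2 4)(3 9 11)(6 15 13 14 7 8)| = 6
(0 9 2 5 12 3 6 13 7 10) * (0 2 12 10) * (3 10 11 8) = [9, 1, 5, 6, 4, 11, 13, 0, 3, 12, 2, 8, 10, 7] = (0 9 12 10 2 5 11 8 3 6 13 7)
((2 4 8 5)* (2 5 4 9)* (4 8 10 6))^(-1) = (2 9)(4 6 10)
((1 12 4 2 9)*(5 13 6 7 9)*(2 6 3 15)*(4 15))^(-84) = ((1 12 15 2 5 13 3 4 6 7 9))^(-84) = (1 5 6 12 13 7 15 3 9 2 4)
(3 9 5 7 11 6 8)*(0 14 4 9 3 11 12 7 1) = (0 14 4 9 5 1)(6 8 11)(7 12) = [14, 0, 2, 3, 9, 1, 8, 12, 11, 5, 10, 6, 7, 13, 4]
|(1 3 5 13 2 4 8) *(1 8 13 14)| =12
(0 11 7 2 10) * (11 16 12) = (0 16 12 11 7 2 10) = [16, 1, 10, 3, 4, 5, 6, 2, 8, 9, 0, 7, 11, 13, 14, 15, 12]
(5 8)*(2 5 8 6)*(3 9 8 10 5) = (2 3 9 8 10 5 6) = [0, 1, 3, 9, 4, 6, 2, 7, 10, 8, 5]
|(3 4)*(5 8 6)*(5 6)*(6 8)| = |(3 4)(5 6 8)| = 6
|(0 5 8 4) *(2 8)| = |(0 5 2 8 4)| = 5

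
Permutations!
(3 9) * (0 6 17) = [6, 1, 2, 9, 4, 5, 17, 7, 8, 3, 10, 11, 12, 13, 14, 15, 16, 0] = (0 6 17)(3 9)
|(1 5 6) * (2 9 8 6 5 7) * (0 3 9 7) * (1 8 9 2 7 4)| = 10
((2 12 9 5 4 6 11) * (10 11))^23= ((2 12 9 5 4 6 10 11))^23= (2 11 10 6 4 5 9 12)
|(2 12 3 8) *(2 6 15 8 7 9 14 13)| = |(2 12 3 7 9 14 13)(6 15 8)| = 21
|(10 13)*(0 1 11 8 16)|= |(0 1 11 8 16)(10 13)|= 10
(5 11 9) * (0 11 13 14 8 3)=(0 11 9 5 13 14 8 3)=[11, 1, 2, 0, 4, 13, 6, 7, 3, 5, 10, 9, 12, 14, 8]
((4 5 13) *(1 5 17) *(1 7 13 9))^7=((1 5 9)(4 17 7 13))^7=(1 5 9)(4 13 7 17)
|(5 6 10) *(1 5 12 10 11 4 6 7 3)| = |(1 5 7 3)(4 6 11)(10 12)| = 12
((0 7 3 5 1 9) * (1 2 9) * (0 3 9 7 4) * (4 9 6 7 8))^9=((0 9 3 5 2 8 4)(6 7))^9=(0 3 2 4 9 5 8)(6 7)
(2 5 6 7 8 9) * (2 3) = (2 5 6 7 8 9 3) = [0, 1, 5, 2, 4, 6, 7, 8, 9, 3]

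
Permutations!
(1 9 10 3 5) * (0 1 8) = (0 1 9 10 3 5 8) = [1, 9, 2, 5, 4, 8, 6, 7, 0, 10, 3]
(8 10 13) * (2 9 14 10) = (2 9 14 10 13 8) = [0, 1, 9, 3, 4, 5, 6, 7, 2, 14, 13, 11, 12, 8, 10]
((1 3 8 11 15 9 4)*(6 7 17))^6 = (17)(1 4 9 15 11 8 3) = ((1 3 8 11 15 9 4)(6 7 17))^6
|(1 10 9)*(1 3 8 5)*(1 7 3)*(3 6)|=15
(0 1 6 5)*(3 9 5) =(0 1 6 3 9 5) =[1, 6, 2, 9, 4, 0, 3, 7, 8, 5]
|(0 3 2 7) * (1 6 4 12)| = 4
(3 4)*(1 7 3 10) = [0, 7, 2, 4, 10, 5, 6, 3, 8, 9, 1] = (1 7 3 4 10)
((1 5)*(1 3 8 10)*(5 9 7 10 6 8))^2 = ((1 9 7 10)(3 5)(6 8))^2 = (1 7)(9 10)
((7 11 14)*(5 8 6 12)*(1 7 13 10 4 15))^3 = (1 14 4 7 13 15 11 10)(5 12 6 8) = ((1 7 11 14 13 10 4 15)(5 8 6 12))^3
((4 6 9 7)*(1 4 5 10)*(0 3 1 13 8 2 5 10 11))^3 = (0 4 7 8 11 1 9 13 5 3 6 10 2) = ((0 3 1 4 6 9 7 10 13 8 2 5 11))^3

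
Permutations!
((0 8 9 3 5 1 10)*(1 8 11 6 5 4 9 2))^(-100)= (0 8)(1 6)(2 11)(3 9 4)(5 10)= ((0 11 6 5 8 2 1 10)(3 4 9))^(-100)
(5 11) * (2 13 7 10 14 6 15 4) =(2 13 7 10 14 6 15 4)(5 11) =[0, 1, 13, 3, 2, 11, 15, 10, 8, 9, 14, 5, 12, 7, 6, 4]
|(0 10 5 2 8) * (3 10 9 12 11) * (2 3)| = |(0 9 12 11 2 8)(3 10 5)| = 6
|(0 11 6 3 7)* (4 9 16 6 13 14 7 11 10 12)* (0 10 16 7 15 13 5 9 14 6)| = 12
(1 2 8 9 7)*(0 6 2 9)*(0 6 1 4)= [1, 9, 8, 3, 0, 5, 2, 4, 6, 7]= (0 1 9 7 4)(2 8 6)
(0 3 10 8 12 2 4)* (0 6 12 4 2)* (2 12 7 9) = (0 3 10 8 4 6 7 9 2 12) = [3, 1, 12, 10, 6, 5, 7, 9, 4, 2, 8, 11, 0]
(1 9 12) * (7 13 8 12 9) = (1 7 13 8 12) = [0, 7, 2, 3, 4, 5, 6, 13, 12, 9, 10, 11, 1, 8]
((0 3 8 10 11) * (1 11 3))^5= ((0 1 11)(3 8 10))^5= (0 11 1)(3 10 8)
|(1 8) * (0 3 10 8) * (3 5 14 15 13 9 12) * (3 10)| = |(0 5 14 15 13 9 12 10 8 1)| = 10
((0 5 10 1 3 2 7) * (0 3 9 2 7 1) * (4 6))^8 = ((0 5 10)(1 9 2)(3 7)(4 6))^8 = (0 10 5)(1 2 9)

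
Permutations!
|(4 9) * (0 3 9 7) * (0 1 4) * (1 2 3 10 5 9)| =20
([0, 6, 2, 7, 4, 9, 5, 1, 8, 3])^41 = (1 7 3 9 5 6)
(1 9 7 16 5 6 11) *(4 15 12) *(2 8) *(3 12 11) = (1 9 7 16 5 6 3 12 4 15 11)(2 8) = [0, 9, 8, 12, 15, 6, 3, 16, 2, 7, 10, 1, 4, 13, 14, 11, 5]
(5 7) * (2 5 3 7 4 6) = [0, 1, 5, 7, 6, 4, 2, 3] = (2 5 4 6)(3 7)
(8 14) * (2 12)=(2 12)(8 14)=[0, 1, 12, 3, 4, 5, 6, 7, 14, 9, 10, 11, 2, 13, 8]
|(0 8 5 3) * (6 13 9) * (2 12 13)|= |(0 8 5 3)(2 12 13 9 6)|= 20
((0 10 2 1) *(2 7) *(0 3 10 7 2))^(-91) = (0 7)(1 3 10 2)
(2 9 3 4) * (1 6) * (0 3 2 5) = (0 3 4 5)(1 6)(2 9) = [3, 6, 9, 4, 5, 0, 1, 7, 8, 2]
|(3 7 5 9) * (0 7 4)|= 6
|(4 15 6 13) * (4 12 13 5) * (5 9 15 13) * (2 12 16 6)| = 9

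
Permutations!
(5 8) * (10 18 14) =(5 8)(10 18 14) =[0, 1, 2, 3, 4, 8, 6, 7, 5, 9, 18, 11, 12, 13, 10, 15, 16, 17, 14]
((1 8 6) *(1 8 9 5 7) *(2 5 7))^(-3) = ((1 9 7)(2 5)(6 8))^(-3) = (9)(2 5)(6 8)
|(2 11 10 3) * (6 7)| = |(2 11 10 3)(6 7)| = 4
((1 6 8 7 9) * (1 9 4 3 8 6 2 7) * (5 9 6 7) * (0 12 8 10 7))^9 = ((0 12 8 1 2 5 9 6)(3 10 7 4))^9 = (0 12 8 1 2 5 9 6)(3 10 7 4)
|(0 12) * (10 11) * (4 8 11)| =4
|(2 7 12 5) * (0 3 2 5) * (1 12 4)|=|(0 3 2 7 4 1 12)|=7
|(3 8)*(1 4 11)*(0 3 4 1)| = |(0 3 8 4 11)| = 5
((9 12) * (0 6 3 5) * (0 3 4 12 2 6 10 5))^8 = (2 12 6 9 4)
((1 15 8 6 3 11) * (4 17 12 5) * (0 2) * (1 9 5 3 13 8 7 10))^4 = (3 4 11 17 9 12 5)(6 13 8)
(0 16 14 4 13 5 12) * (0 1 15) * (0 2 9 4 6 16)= (1 15 2 9 4 13 5 12)(6 16 14)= [0, 15, 9, 3, 13, 12, 16, 7, 8, 4, 10, 11, 1, 5, 6, 2, 14]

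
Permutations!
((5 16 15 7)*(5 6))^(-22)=(5 7 16 6 15)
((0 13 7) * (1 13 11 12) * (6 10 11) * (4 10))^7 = (0 13 12 10 6 7 1 11 4)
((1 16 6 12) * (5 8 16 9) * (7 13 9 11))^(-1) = (1 12 6 16 8 5 9 13 7 11)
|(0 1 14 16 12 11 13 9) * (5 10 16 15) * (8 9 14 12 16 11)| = |(16)(0 1 12 8 9)(5 10 11 13 14 15)| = 30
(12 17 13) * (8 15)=[0, 1, 2, 3, 4, 5, 6, 7, 15, 9, 10, 11, 17, 12, 14, 8, 16, 13]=(8 15)(12 17 13)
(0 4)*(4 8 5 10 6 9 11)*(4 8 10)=(0 10 6 9 11 8 5 4)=[10, 1, 2, 3, 0, 4, 9, 7, 5, 11, 6, 8]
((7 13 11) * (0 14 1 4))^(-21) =((0 14 1 4)(7 13 11))^(-21) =(0 4 1 14)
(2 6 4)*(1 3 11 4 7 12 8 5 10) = [0, 3, 6, 11, 2, 10, 7, 12, 5, 9, 1, 4, 8] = (1 3 11 4 2 6 7 12 8 5 10)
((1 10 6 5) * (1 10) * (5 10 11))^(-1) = ((5 11)(6 10))^(-1) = (5 11)(6 10)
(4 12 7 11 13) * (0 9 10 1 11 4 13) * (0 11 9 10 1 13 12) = (0 10 13 12 7 4)(1 9) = [10, 9, 2, 3, 0, 5, 6, 4, 8, 1, 13, 11, 7, 12]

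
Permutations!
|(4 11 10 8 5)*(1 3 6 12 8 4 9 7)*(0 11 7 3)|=|(0 11 10 4 7 1)(3 6 12 8 5 9)|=6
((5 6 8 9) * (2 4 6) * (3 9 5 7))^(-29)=(2 4 6 8 5)(3 9 7)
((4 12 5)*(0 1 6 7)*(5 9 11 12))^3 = ((0 1 6 7)(4 5)(9 11 12))^3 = (12)(0 7 6 1)(4 5)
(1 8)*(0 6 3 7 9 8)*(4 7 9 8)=(0 6 3 9 4 7 8 1)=[6, 0, 2, 9, 7, 5, 3, 8, 1, 4]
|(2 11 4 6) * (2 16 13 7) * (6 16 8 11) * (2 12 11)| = |(2 6 8)(4 16 13 7 12 11)| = 6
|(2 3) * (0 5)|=|(0 5)(2 3)|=2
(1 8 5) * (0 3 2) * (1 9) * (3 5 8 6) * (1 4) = (0 5 9 4 1 6 3 2) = [5, 6, 0, 2, 1, 9, 3, 7, 8, 4]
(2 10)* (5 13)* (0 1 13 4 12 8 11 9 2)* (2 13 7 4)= (0 1 7 4 12 8 11 9 13 5 2 10)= [1, 7, 10, 3, 12, 2, 6, 4, 11, 13, 0, 9, 8, 5]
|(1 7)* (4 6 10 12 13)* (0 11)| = 10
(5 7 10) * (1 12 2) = (1 12 2)(5 7 10) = [0, 12, 1, 3, 4, 7, 6, 10, 8, 9, 5, 11, 2]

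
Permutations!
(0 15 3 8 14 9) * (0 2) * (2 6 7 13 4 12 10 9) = (0 15 3 8 14 2)(4 12 10 9 6 7 13) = [15, 1, 0, 8, 12, 5, 7, 13, 14, 6, 9, 11, 10, 4, 2, 3]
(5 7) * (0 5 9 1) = (0 5 7 9 1) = [5, 0, 2, 3, 4, 7, 6, 9, 8, 1]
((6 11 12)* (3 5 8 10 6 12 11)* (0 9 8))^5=(12)(0 3 10 9 5 6 8)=((12)(0 9 8 10 6 3 5))^5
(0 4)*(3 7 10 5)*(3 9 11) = [4, 1, 2, 7, 0, 9, 6, 10, 8, 11, 5, 3] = (0 4)(3 7 10 5 9 11)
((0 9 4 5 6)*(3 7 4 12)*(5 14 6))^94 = (0 14 7 12)(3 9 6 4) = ((0 9 12 3 7 4 14 6))^94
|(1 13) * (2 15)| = 2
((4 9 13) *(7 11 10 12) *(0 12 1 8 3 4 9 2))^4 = (13)(0 10 4 7 8)(1 2 11 3 12)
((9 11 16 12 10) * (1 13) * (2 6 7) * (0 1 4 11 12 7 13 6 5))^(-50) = (16)(9 12 10)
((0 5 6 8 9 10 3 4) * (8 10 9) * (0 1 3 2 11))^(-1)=(0 11 2 10 6 5)(1 4 3)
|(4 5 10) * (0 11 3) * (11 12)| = 12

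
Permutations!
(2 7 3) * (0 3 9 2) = (0 3)(2 7 9) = [3, 1, 7, 0, 4, 5, 6, 9, 8, 2]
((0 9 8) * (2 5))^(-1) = (0 8 9)(2 5)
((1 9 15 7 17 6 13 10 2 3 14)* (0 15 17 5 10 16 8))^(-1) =((0 15 7 5 10 2 3 14 1 9 17 6 13 16 8))^(-1) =(0 8 16 13 6 17 9 1 14 3 2 10 5 7 15)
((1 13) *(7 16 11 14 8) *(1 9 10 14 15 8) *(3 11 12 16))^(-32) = (16)(1 10 13 14 9)(3 8 11 7 15)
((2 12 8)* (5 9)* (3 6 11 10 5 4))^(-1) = ((2 12 8)(3 6 11 10 5 9 4))^(-1) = (2 8 12)(3 4 9 5 10 11 6)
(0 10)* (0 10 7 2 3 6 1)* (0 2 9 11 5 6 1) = [7, 2, 3, 1, 4, 6, 0, 9, 8, 11, 10, 5] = (0 7 9 11 5 6)(1 2 3)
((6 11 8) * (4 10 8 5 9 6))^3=((4 10 8)(5 9 6 11))^3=(5 11 6 9)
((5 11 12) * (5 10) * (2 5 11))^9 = ((2 5)(10 11 12))^9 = (12)(2 5)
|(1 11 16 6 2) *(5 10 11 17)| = |(1 17 5 10 11 16 6 2)| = 8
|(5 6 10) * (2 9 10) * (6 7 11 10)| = |(2 9 6)(5 7 11 10)| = 12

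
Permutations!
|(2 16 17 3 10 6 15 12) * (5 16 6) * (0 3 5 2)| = 21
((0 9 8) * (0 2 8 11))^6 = (11)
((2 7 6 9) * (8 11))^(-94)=((2 7 6 9)(8 11))^(-94)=(11)(2 6)(7 9)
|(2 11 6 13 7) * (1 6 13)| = |(1 6)(2 11 13 7)| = 4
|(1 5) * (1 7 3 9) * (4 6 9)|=|(1 5 7 3 4 6 9)|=7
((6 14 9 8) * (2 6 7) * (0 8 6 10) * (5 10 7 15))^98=((0 8 15 5 10)(2 7)(6 14 9))^98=(0 5 8 10 15)(6 9 14)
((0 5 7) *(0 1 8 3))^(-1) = (0 3 8 1 7 5)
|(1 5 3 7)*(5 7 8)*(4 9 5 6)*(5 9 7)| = |(9)(1 5 3 8 6 4 7)| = 7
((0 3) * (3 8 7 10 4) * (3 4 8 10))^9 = ((0 10 8 7 3))^9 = (0 3 7 8 10)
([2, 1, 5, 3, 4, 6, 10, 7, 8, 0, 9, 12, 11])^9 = (0 6)(2 10)(5 9)(11 12)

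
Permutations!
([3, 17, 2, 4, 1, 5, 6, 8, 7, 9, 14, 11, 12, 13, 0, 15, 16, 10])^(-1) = [14, 4, 2, 0, 3, 5, 6, 8, 7, 9, 17, 11, 12, 13, 10, 15, 16, 1]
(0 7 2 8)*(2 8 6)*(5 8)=(0 7 5 8)(2 6)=[7, 1, 6, 3, 4, 8, 2, 5, 0]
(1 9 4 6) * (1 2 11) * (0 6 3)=(0 6 2 11 1 9 4 3)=[6, 9, 11, 0, 3, 5, 2, 7, 8, 4, 10, 1]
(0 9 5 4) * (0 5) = (0 9)(4 5) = [9, 1, 2, 3, 5, 4, 6, 7, 8, 0]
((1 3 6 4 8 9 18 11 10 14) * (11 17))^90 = (1 6 8 18 11 14 3 4 9 17 10)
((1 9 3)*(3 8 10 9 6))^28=(1 6 3)(8 10 9)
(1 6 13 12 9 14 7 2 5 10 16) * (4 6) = [0, 4, 5, 3, 6, 10, 13, 2, 8, 14, 16, 11, 9, 12, 7, 15, 1] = (1 4 6 13 12 9 14 7 2 5 10 16)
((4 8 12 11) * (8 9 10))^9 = ((4 9 10 8 12 11))^9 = (4 8)(9 12)(10 11)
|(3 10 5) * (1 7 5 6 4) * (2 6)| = 8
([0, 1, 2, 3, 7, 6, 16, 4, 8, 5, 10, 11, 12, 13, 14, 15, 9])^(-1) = (4 7)(5 9 16 6)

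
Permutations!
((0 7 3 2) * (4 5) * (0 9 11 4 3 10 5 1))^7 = (0 11 3 7 4 2 10 1 9 5)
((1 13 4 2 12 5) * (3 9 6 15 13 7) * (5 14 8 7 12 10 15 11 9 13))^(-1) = (1 5 15 10 2 4 13 3 7 8 14 12)(6 9 11)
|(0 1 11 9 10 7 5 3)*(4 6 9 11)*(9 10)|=8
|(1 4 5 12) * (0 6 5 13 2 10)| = 9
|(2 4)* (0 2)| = |(0 2 4)| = 3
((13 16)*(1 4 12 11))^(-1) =(1 11 12 4)(13 16)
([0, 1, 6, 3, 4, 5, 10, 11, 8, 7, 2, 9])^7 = [0, 1, 6, 3, 4, 5, 10, 11, 8, 7, 2, 9]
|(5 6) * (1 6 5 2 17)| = |(1 6 2 17)| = 4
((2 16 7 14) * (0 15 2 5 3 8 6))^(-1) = ((0 15 2 16 7 14 5 3 8 6))^(-1) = (0 6 8 3 5 14 7 16 2 15)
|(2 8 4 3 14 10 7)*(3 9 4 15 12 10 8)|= |(2 3 14 8 15 12 10 7)(4 9)|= 8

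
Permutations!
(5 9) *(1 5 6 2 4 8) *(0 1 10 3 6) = (0 1 5 9)(2 4 8 10 3 6) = [1, 5, 4, 6, 8, 9, 2, 7, 10, 0, 3]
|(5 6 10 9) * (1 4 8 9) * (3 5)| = 8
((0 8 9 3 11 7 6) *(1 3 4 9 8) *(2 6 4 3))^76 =(3 11 7 4 9)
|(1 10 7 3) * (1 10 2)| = 6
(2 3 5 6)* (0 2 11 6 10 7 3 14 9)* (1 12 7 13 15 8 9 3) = (0 2 14 3 5 10 13 15 8 9)(1 12 7)(6 11) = [2, 12, 14, 5, 4, 10, 11, 1, 9, 0, 13, 6, 7, 15, 3, 8]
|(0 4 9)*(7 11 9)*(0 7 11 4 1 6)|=|(0 1 6)(4 11 9 7)|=12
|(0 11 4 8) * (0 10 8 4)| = |(0 11)(8 10)| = 2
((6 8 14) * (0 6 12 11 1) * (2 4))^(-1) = (0 1 11 12 14 8 6)(2 4)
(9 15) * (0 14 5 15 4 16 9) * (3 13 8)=[14, 1, 2, 13, 16, 15, 6, 7, 3, 4, 10, 11, 12, 8, 5, 0, 9]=(0 14 5 15)(3 13 8)(4 16 9)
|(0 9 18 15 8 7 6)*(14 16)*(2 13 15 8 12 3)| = 30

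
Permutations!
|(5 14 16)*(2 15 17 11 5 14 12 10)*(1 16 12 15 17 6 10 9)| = 35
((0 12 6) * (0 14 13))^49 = ((0 12 6 14 13))^49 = (0 13 14 6 12)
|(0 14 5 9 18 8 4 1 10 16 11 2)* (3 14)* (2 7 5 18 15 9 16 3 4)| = 36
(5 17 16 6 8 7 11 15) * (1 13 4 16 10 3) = (1 13 4 16 6 8 7 11 15 5 17 10 3) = [0, 13, 2, 1, 16, 17, 8, 11, 7, 9, 3, 15, 12, 4, 14, 5, 6, 10]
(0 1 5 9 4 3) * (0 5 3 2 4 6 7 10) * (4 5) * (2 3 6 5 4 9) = (0 1 6 7 10)(2 4 3 9 5) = [1, 6, 4, 9, 3, 2, 7, 10, 8, 5, 0]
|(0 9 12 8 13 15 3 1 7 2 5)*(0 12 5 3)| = 28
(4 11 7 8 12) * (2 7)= [0, 1, 7, 3, 11, 5, 6, 8, 12, 9, 10, 2, 4]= (2 7 8 12 4 11)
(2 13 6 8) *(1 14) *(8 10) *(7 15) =(1 14)(2 13 6 10 8)(7 15) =[0, 14, 13, 3, 4, 5, 10, 15, 2, 9, 8, 11, 12, 6, 1, 7]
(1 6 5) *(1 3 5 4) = [0, 6, 2, 5, 1, 3, 4] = (1 6 4)(3 5)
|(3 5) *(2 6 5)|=4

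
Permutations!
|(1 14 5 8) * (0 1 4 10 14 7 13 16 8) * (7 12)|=|(0 1 12 7 13 16 8 4 10 14 5)|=11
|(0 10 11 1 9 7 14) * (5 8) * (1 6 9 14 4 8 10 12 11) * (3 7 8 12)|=13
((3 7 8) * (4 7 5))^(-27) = ((3 5 4 7 8))^(-27) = (3 7 5 8 4)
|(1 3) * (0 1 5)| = 4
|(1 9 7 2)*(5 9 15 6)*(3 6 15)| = |(15)(1 3 6 5 9 7 2)| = 7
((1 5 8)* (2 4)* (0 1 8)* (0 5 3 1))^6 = ((8)(1 3)(2 4))^6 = (8)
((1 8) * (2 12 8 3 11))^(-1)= (1 8 12 2 11 3)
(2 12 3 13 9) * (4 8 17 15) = (2 12 3 13 9)(4 8 17 15) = [0, 1, 12, 13, 8, 5, 6, 7, 17, 2, 10, 11, 3, 9, 14, 4, 16, 15]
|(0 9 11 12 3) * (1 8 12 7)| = 8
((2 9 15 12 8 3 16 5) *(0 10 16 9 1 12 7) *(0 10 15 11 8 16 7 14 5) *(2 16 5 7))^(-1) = (0 16 5 12 1 2 10 7 14 15)(3 8 11 9)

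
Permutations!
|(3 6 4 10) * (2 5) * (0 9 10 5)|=8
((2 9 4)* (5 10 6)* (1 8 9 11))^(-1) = ((1 8 9 4 2 11)(5 10 6))^(-1) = (1 11 2 4 9 8)(5 6 10)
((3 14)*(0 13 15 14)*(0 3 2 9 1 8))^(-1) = (0 8 1 9 2 14 15 13)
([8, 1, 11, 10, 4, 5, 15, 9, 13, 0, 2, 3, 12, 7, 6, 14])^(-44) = [8, 1, 2, 3, 4, 5, 15, 9, 13, 0, 10, 11, 12, 7, 6, 14]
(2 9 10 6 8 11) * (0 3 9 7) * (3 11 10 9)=(0 11 2 7)(6 8 10)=[11, 1, 7, 3, 4, 5, 8, 0, 10, 9, 6, 2]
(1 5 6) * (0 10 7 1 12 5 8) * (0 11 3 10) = (1 8 11 3 10 7)(5 6 12) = [0, 8, 2, 10, 4, 6, 12, 1, 11, 9, 7, 3, 5]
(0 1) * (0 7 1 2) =[2, 7, 0, 3, 4, 5, 6, 1] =(0 2)(1 7)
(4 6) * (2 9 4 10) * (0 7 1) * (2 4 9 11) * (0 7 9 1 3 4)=[9, 7, 11, 4, 6, 5, 10, 3, 8, 1, 0, 2]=(0 9 1 7 3 4 6 10)(2 11)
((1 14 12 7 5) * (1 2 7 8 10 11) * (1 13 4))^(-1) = (1 4 13 11 10 8 12 14)(2 5 7)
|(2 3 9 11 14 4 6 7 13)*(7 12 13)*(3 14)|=|(2 14 4 6 12 13)(3 9 11)|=6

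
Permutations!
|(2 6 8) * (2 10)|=|(2 6 8 10)|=4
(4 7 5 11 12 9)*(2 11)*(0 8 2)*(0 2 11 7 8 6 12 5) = (0 6 12 9 4 8 11 5 2 7) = [6, 1, 7, 3, 8, 2, 12, 0, 11, 4, 10, 5, 9]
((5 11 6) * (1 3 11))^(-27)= ((1 3 11 6 5))^(-27)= (1 6 3 5 11)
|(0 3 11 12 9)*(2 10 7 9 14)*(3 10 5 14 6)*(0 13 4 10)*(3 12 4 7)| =12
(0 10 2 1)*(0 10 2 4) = (0 2 1 10 4) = [2, 10, 1, 3, 0, 5, 6, 7, 8, 9, 4]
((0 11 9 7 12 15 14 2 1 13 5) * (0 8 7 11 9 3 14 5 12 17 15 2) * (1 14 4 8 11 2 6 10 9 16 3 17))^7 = (0 13)(1 14)(2 7)(3 6)(4 10)(5 15 17 11)(8 9)(12 16)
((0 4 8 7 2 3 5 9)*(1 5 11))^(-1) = (0 9 5 1 11 3 2 7 8 4)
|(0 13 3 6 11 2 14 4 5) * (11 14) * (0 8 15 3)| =14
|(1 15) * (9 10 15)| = |(1 9 10 15)| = 4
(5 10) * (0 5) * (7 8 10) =(0 5 7 8 10) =[5, 1, 2, 3, 4, 7, 6, 8, 10, 9, 0]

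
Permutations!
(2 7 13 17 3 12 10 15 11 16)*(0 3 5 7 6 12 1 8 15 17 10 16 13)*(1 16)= (0 3 16 2 6 12 1 8 15 11 13 10 17 5 7)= [3, 8, 6, 16, 4, 7, 12, 0, 15, 9, 17, 13, 1, 10, 14, 11, 2, 5]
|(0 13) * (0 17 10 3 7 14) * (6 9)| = |(0 13 17 10 3 7 14)(6 9)| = 14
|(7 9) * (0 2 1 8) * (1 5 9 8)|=6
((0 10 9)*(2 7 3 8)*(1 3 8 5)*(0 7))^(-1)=((0 10 9 7 8 2)(1 3 5))^(-1)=(0 2 8 7 9 10)(1 5 3)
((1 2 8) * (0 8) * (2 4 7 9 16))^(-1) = (0 2 16 9 7 4 1 8)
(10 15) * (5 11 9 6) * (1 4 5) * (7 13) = (1 4 5 11 9 6)(7 13)(10 15) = [0, 4, 2, 3, 5, 11, 1, 13, 8, 6, 15, 9, 12, 7, 14, 10]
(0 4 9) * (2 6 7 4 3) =[3, 1, 6, 2, 9, 5, 7, 4, 8, 0] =(0 3 2 6 7 4 9)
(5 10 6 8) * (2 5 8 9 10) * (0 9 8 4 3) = (0 9 10 6 8 4 3)(2 5) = [9, 1, 5, 0, 3, 2, 8, 7, 4, 10, 6]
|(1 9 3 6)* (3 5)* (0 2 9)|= |(0 2 9 5 3 6 1)|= 7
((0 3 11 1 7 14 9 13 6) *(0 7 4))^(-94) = (0 3 11 1 4)(6 7 14 9 13)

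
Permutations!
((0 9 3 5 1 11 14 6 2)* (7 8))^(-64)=((0 9 3 5 1 11 14 6 2)(7 8))^(-64)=(0 2 6 14 11 1 5 3 9)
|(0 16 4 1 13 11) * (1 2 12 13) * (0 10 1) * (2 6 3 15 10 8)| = |(0 16 4 6 3 15 10 1)(2 12 13 11 8)| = 40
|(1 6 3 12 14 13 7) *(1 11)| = |(1 6 3 12 14 13 7 11)| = 8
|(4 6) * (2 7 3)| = |(2 7 3)(4 6)| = 6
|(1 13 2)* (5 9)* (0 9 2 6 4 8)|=9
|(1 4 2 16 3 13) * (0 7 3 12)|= 9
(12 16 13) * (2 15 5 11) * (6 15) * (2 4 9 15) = [0, 1, 6, 3, 9, 11, 2, 7, 8, 15, 10, 4, 16, 12, 14, 5, 13] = (2 6)(4 9 15 5 11)(12 16 13)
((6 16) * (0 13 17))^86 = (0 17 13)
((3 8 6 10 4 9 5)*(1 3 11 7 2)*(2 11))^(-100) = (11)(1 2 5 9 4 10 6 8 3)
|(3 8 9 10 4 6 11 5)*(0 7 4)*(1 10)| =|(0 7 4 6 11 5 3 8 9 1 10)| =11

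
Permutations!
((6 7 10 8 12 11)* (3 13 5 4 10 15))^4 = (3 10 6 13 8 7 5 12 15 4 11)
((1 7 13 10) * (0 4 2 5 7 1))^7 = (13)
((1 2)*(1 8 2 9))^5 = ((1 9)(2 8))^5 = (1 9)(2 8)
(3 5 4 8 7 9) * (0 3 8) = (0 3 5 4)(7 9 8) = [3, 1, 2, 5, 0, 4, 6, 9, 7, 8]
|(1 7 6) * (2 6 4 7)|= 6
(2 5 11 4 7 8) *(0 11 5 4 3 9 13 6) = (0 11 3 9 13 6)(2 4 7 8) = [11, 1, 4, 9, 7, 5, 0, 8, 2, 13, 10, 3, 12, 6]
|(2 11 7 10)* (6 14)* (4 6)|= |(2 11 7 10)(4 6 14)|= 12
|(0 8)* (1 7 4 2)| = 4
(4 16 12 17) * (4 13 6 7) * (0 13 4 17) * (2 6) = (0 13 2 6 7 17 4 16 12) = [13, 1, 6, 3, 16, 5, 7, 17, 8, 9, 10, 11, 0, 2, 14, 15, 12, 4]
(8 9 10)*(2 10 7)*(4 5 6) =(2 10 8 9 7)(4 5 6) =[0, 1, 10, 3, 5, 6, 4, 2, 9, 7, 8]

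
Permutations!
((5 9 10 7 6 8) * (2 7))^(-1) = (2 10 9 5 8 6 7)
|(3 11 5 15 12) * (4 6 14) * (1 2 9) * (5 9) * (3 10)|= 9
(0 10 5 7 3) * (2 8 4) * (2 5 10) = (10)(0 2 8 4 5 7 3) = [2, 1, 8, 0, 5, 7, 6, 3, 4, 9, 10]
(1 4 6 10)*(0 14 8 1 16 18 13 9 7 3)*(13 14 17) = (0 17 13 9 7 3)(1 4 6 10 16 18 14 8) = [17, 4, 2, 0, 6, 5, 10, 3, 1, 7, 16, 11, 12, 9, 8, 15, 18, 13, 14]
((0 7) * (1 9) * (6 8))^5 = ((0 7)(1 9)(6 8))^5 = (0 7)(1 9)(6 8)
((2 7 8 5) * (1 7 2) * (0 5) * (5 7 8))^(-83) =((0 7 5 1 8))^(-83) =(0 5 8 7 1)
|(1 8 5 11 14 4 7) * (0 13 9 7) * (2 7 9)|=|(0 13 2 7 1 8 5 11 14 4)|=10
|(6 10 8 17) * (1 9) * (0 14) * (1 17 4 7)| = 8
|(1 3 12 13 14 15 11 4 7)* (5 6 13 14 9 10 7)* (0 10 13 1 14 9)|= 14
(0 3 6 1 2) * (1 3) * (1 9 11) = (0 9 11 1 2)(3 6) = [9, 2, 0, 6, 4, 5, 3, 7, 8, 11, 10, 1]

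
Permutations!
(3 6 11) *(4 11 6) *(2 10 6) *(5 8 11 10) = (2 5 8 11 3 4 10 6) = [0, 1, 5, 4, 10, 8, 2, 7, 11, 9, 6, 3]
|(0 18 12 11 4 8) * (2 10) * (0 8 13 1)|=|(0 18 12 11 4 13 1)(2 10)|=14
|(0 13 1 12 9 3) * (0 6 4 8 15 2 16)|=12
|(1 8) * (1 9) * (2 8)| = |(1 2 8 9)| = 4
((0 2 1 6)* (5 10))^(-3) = ((0 2 1 6)(5 10))^(-3) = (0 2 1 6)(5 10)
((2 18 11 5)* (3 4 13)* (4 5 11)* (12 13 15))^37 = (2 13 4 5 12 18 3 15)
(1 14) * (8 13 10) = (1 14)(8 13 10) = [0, 14, 2, 3, 4, 5, 6, 7, 13, 9, 8, 11, 12, 10, 1]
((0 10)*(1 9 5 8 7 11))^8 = (1 5 7)(8 11 9)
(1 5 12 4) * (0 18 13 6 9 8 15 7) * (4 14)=(0 18 13 6 9 8 15 7)(1 5 12 14 4)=[18, 5, 2, 3, 1, 12, 9, 0, 15, 8, 10, 11, 14, 6, 4, 7, 16, 17, 13]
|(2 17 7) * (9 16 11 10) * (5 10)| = |(2 17 7)(5 10 9 16 11)| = 15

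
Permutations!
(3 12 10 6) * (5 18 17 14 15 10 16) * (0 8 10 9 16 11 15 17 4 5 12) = (0 8 10 6 3)(4 5 18)(9 16 12 11 15)(14 17) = [8, 1, 2, 0, 5, 18, 3, 7, 10, 16, 6, 15, 11, 13, 17, 9, 12, 14, 4]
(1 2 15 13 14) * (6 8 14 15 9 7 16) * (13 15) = (1 2 9 7 16 6 8 14) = [0, 2, 9, 3, 4, 5, 8, 16, 14, 7, 10, 11, 12, 13, 1, 15, 6]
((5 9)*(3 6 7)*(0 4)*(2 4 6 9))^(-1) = (0 4 2 5 9 3 7 6)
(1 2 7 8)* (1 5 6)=(1 2 7 8 5 6)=[0, 2, 7, 3, 4, 6, 1, 8, 5]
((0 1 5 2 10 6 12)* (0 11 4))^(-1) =(0 4 11 12 6 10 2 5 1)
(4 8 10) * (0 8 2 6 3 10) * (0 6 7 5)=(0 8 6 3 10 4 2 7 5)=[8, 1, 7, 10, 2, 0, 3, 5, 6, 9, 4]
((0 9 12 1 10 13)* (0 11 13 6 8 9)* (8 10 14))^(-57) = ((1 14 8 9 12)(6 10)(11 13))^(-57) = (1 9 14 12 8)(6 10)(11 13)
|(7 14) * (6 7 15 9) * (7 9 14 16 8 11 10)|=10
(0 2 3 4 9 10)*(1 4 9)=(0 2 3 9 10)(1 4)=[2, 4, 3, 9, 1, 5, 6, 7, 8, 10, 0]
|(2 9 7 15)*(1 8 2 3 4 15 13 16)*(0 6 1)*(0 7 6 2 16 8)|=60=|(0 2 9 6 1)(3 4 15)(7 13 8 16)|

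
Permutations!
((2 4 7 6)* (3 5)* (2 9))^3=(2 6 4 9 7)(3 5)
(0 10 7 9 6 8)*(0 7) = [10, 1, 2, 3, 4, 5, 8, 9, 7, 6, 0] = (0 10)(6 8 7 9)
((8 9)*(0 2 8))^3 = ((0 2 8 9))^3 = (0 9 8 2)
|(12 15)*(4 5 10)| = |(4 5 10)(12 15)| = 6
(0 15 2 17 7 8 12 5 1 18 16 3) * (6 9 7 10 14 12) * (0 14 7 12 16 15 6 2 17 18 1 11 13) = (0 6 9 12 5 11 13)(2 18 15 17 10 7 8)(3 14 16) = [6, 1, 18, 14, 4, 11, 9, 8, 2, 12, 7, 13, 5, 0, 16, 17, 3, 10, 15]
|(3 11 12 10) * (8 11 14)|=|(3 14 8 11 12 10)|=6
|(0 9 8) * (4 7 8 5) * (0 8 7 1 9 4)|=5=|(0 4 1 9 5)|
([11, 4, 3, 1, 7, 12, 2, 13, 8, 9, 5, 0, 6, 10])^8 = (1 2 12 10 7)(3 6 5 13 4)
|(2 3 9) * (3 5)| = |(2 5 3 9)| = 4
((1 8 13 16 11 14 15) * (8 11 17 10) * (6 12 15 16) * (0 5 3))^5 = (0 3 5)(1 10 15 17 12 16 6 14 13 11 8)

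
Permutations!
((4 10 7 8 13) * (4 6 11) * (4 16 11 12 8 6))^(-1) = (4 13 8 12 6 7 10)(11 16)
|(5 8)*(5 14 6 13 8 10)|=|(5 10)(6 13 8 14)|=4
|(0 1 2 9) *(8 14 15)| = 12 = |(0 1 2 9)(8 14 15)|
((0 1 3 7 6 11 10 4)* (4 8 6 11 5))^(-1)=((0 1 3 7 11 10 8 6 5 4))^(-1)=(0 4 5 6 8 10 11 7 3 1)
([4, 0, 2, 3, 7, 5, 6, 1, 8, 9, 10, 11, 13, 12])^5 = (0 4 7 1)(12 13)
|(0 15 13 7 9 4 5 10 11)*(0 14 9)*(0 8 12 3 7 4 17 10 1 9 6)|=|(0 15 13 4 5 1 9 17 10 11 14 6)(3 7 8 12)|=12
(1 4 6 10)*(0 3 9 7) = (0 3 9 7)(1 4 6 10) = [3, 4, 2, 9, 6, 5, 10, 0, 8, 7, 1]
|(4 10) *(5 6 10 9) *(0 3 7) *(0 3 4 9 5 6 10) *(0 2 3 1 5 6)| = |(0 4 6 2 3 7 1 5 10 9)| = 10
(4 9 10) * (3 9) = (3 9 10 4) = [0, 1, 2, 9, 3, 5, 6, 7, 8, 10, 4]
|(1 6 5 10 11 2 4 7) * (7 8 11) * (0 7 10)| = |(0 7 1 6 5)(2 4 8 11)| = 20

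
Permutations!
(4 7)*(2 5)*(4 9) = (2 5)(4 7 9) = [0, 1, 5, 3, 7, 2, 6, 9, 8, 4]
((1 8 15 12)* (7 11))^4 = (15)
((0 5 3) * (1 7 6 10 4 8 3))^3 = (0 7 4)(1 10 3)(5 6 8)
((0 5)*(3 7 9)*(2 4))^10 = (3 7 9)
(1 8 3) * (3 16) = (1 8 16 3) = [0, 8, 2, 1, 4, 5, 6, 7, 16, 9, 10, 11, 12, 13, 14, 15, 3]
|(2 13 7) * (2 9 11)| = |(2 13 7 9 11)| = 5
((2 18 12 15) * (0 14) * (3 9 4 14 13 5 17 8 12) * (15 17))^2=(0 5 2 3 4)(8 17 12)(9 14 13 15 18)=((0 13 5 15 2 18 3 9 4 14)(8 12 17))^2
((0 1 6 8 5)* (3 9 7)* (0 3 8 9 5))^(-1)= (0 8 7 9 6 1)(3 5)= ((0 1 6 9 7 8)(3 5))^(-1)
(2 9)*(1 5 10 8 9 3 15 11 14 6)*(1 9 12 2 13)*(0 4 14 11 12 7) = [4, 5, 3, 15, 14, 10, 9, 0, 7, 13, 8, 11, 2, 1, 6, 12] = (0 4 14 6 9 13 1 5 10 8 7)(2 3 15 12)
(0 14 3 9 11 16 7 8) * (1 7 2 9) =(0 14 3 1 7 8)(2 9 11 16) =[14, 7, 9, 1, 4, 5, 6, 8, 0, 11, 10, 16, 12, 13, 3, 15, 2]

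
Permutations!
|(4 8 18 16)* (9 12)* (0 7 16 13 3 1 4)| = |(0 7 16)(1 4 8 18 13 3)(9 12)| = 6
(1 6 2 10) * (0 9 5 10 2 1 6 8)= (0 9 5 10 6 1 8)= [9, 8, 2, 3, 4, 10, 1, 7, 0, 5, 6]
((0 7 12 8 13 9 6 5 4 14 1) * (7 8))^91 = (0 8 13 9 6 5 4 14 1)(7 12)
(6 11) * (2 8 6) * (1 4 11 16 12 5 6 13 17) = [0, 4, 8, 3, 11, 6, 16, 7, 13, 9, 10, 2, 5, 17, 14, 15, 12, 1] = (1 4 11 2 8 13 17)(5 6 16 12)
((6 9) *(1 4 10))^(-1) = ((1 4 10)(6 9))^(-1) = (1 10 4)(6 9)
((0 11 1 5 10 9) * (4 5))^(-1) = ((0 11 1 4 5 10 9))^(-1) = (0 9 10 5 4 1 11)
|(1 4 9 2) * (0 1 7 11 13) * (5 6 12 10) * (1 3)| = 36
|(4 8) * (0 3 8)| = 4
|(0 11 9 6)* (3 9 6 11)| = 5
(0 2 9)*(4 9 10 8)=(0 2 10 8 4 9)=[2, 1, 10, 3, 9, 5, 6, 7, 4, 0, 8]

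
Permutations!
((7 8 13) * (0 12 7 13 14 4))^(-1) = (0 4 14 8 7 12)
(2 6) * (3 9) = (2 6)(3 9) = [0, 1, 6, 9, 4, 5, 2, 7, 8, 3]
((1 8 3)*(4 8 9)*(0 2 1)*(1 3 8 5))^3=((0 2 3)(1 9 4 5))^3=(1 5 4 9)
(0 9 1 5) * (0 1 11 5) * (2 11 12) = [9, 0, 11, 3, 4, 1, 6, 7, 8, 12, 10, 5, 2] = (0 9 12 2 11 5 1)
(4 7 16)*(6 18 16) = (4 7 6 18 16) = [0, 1, 2, 3, 7, 5, 18, 6, 8, 9, 10, 11, 12, 13, 14, 15, 4, 17, 16]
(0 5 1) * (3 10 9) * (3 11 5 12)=(0 12 3 10 9 11 5 1)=[12, 0, 2, 10, 4, 1, 6, 7, 8, 11, 9, 5, 3]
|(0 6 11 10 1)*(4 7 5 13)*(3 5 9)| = 30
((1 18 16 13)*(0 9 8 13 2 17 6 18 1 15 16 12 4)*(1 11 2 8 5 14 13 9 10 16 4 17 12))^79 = ((0 10 16 8 9 5 14 13 15 4)(1 11 2 12 17 6 18))^79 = (0 4 15 13 14 5 9 8 16 10)(1 2 17 18 11 12 6)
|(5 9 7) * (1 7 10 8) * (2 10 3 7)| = 4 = |(1 2 10 8)(3 7 5 9)|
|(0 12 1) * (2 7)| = |(0 12 1)(2 7)| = 6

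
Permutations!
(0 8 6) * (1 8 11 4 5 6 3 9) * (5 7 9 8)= (0 11 4 7 9 1 5 6)(3 8)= [11, 5, 2, 8, 7, 6, 0, 9, 3, 1, 10, 4]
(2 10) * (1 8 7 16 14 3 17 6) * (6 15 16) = (1 8 7 6)(2 10)(3 17 15 16 14) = [0, 8, 10, 17, 4, 5, 1, 6, 7, 9, 2, 11, 12, 13, 3, 16, 14, 15]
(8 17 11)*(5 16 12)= (5 16 12)(8 17 11)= [0, 1, 2, 3, 4, 16, 6, 7, 17, 9, 10, 8, 5, 13, 14, 15, 12, 11]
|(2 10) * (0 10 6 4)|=|(0 10 2 6 4)|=5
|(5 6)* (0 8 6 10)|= 5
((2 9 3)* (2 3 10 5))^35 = (2 5 10 9)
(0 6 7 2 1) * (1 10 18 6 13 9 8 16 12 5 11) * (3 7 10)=(0 13 9 8 16 12 5 11 1)(2 3 7)(6 10 18)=[13, 0, 3, 7, 4, 11, 10, 2, 16, 8, 18, 1, 5, 9, 14, 15, 12, 17, 6]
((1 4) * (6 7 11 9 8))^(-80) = ((1 4)(6 7 11 9 8))^(-80) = (11)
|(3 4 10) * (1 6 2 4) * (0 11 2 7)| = 9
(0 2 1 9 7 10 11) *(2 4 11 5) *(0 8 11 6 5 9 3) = (0 4 6 5 2 1 3)(7 10 9)(8 11) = [4, 3, 1, 0, 6, 2, 5, 10, 11, 7, 9, 8]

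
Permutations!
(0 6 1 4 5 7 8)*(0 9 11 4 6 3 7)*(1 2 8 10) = [3, 6, 8, 7, 5, 0, 2, 10, 9, 11, 1, 4] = (0 3 7 10 1 6 2 8 9 11 4 5)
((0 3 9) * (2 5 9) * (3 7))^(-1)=((0 7 3 2 5 9))^(-1)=(0 9 5 2 3 7)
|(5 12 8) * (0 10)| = |(0 10)(5 12 8)| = 6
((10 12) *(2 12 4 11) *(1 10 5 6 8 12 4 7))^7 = ((1 10 7)(2 4 11)(5 6 8 12))^7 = (1 10 7)(2 4 11)(5 12 8 6)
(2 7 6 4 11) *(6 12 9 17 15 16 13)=(2 7 12 9 17 15 16 13 6 4 11)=[0, 1, 7, 3, 11, 5, 4, 12, 8, 17, 10, 2, 9, 6, 14, 16, 13, 15]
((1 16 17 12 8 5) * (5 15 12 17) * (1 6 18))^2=(1 5 18 16 6)(8 12 15)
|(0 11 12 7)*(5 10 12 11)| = |(0 5 10 12 7)| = 5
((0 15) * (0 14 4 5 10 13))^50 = (0 15 14 4 5 10 13)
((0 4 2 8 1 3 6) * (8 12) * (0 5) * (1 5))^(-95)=((0 4 2 12 8 5)(1 3 6))^(-95)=(0 4 2 12 8 5)(1 3 6)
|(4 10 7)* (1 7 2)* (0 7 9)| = |(0 7 4 10 2 1 9)| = 7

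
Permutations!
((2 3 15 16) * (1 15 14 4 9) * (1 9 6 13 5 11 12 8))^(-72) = (1 4 8 14 12 3 11 2 5 16 13 15 6) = ((1 15 16 2 3 14 4 6 13 5 11 12 8))^(-72)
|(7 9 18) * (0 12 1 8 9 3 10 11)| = 10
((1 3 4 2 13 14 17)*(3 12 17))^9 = ((1 12 17)(2 13 14 3 4))^9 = (17)(2 4 3 14 13)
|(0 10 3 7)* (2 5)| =|(0 10 3 7)(2 5)| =4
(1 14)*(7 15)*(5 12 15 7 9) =(1 14)(5 12 15 9) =[0, 14, 2, 3, 4, 12, 6, 7, 8, 5, 10, 11, 15, 13, 1, 9]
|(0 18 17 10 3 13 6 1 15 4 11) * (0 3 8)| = |(0 18 17 10 8)(1 15 4 11 3 13 6)| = 35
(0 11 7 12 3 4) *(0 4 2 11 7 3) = (0 7 12)(2 11 3) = [7, 1, 11, 2, 4, 5, 6, 12, 8, 9, 10, 3, 0]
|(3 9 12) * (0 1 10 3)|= 6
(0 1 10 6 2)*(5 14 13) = (0 1 10 6 2)(5 14 13) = [1, 10, 0, 3, 4, 14, 2, 7, 8, 9, 6, 11, 12, 5, 13]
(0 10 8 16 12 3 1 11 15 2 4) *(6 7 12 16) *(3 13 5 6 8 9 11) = [10, 3, 4, 1, 0, 6, 7, 12, 8, 11, 9, 15, 13, 5, 14, 2, 16] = (16)(0 10 9 11 15 2 4)(1 3)(5 6 7 12 13)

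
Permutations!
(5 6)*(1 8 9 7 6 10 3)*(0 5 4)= (0 5 10 3 1 8 9 7 6 4)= [5, 8, 2, 1, 0, 10, 4, 6, 9, 7, 3]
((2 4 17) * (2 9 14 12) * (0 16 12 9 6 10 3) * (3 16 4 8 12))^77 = (17)(2 12 8)(9 14)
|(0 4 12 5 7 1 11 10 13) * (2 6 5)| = 11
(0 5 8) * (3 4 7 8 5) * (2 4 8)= (0 3 8)(2 4 7)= [3, 1, 4, 8, 7, 5, 6, 2, 0]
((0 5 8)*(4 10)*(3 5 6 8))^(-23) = (0 6 8)(3 5)(4 10)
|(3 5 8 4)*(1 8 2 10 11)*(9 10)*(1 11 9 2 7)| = 6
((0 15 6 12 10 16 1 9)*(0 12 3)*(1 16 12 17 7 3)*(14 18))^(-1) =(0 3 7 17 9 1 6 15)(10 12)(14 18) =((0 15 6 1 9 17 7 3)(10 12)(14 18))^(-1)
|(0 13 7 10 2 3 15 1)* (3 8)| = 9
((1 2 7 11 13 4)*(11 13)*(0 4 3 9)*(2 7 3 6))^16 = (0 3 6 7 4 9 2 13 1)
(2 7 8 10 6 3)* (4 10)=(2 7 8 4 10 6 3)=[0, 1, 7, 2, 10, 5, 3, 8, 4, 9, 6]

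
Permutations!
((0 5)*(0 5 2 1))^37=(5)(0 2 1)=((5)(0 2 1))^37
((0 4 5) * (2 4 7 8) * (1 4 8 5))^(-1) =(0 5 7)(1 4)(2 8)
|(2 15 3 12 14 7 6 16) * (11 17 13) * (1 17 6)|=|(1 17 13 11 6 16 2 15 3 12 14 7)|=12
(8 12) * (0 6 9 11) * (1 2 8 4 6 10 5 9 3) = (0 10 5 9 11)(1 2 8 12 4 6 3) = [10, 2, 8, 1, 6, 9, 3, 7, 12, 11, 5, 0, 4]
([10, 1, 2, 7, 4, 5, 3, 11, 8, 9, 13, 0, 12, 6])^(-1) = [11, 1, 2, 6, 4, 5, 13, 3, 8, 9, 0, 7, 12, 10]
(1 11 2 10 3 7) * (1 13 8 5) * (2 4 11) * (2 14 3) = (1 14 3 7 13 8 5)(2 10)(4 11) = [0, 14, 10, 7, 11, 1, 6, 13, 5, 9, 2, 4, 12, 8, 3]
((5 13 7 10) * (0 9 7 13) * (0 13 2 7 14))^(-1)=((0 9 14)(2 7 10 5 13))^(-1)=(0 14 9)(2 13 5 10 7)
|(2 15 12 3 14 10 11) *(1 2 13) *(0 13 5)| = 11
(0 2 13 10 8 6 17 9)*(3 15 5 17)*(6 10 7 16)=(0 2 13 7 16 6 3 15 5 17 9)(8 10)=[2, 1, 13, 15, 4, 17, 3, 16, 10, 0, 8, 11, 12, 7, 14, 5, 6, 9]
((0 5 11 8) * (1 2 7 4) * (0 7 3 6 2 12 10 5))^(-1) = (1 4 7 8 11 5 10 12)(2 6 3)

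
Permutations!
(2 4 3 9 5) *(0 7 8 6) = (0 7 8 6)(2 4 3 9 5) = [7, 1, 4, 9, 3, 2, 0, 8, 6, 5]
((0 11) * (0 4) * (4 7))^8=(11)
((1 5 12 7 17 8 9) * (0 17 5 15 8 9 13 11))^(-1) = ((0 17 9 1 15 8 13 11)(5 12 7))^(-1) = (0 11 13 8 15 1 9 17)(5 7 12)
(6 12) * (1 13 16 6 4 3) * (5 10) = [0, 13, 2, 1, 3, 10, 12, 7, 8, 9, 5, 11, 4, 16, 14, 15, 6] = (1 13 16 6 12 4 3)(5 10)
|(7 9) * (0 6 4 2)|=4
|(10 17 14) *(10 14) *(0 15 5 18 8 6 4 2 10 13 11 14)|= |(0 15 5 18 8 6 4 2 10 17 13 11 14)|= 13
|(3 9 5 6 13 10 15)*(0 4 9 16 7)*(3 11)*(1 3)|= |(0 4 9 5 6 13 10 15 11 1 3 16 7)|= 13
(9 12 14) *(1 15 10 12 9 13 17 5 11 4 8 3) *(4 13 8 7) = [0, 15, 2, 1, 7, 11, 6, 4, 3, 9, 12, 13, 14, 17, 8, 10, 16, 5] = (1 15 10 12 14 8 3)(4 7)(5 11 13 17)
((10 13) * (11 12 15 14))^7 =(10 13)(11 14 15 12)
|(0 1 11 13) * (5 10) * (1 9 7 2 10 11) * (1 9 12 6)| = |(0 12 6 1 9 7 2 10 5 11 13)| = 11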